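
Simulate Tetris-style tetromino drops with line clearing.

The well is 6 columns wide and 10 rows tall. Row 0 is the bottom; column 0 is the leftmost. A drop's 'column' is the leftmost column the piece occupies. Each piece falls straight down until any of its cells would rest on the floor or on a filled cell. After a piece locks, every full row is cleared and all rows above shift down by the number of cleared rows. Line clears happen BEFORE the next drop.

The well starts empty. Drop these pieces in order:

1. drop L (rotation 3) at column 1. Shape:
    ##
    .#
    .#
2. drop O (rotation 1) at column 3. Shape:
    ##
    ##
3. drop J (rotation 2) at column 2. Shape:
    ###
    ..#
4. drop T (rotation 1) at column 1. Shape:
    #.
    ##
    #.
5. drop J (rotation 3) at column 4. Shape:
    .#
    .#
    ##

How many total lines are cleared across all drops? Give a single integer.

Drop 1: L rot3 at col 1 lands with bottom-row=0; cleared 0 line(s) (total 0); column heights now [0 3 3 0 0 0], max=3
Drop 2: O rot1 at col 3 lands with bottom-row=0; cleared 0 line(s) (total 0); column heights now [0 3 3 2 2 0], max=3
Drop 3: J rot2 at col 2 lands with bottom-row=2; cleared 0 line(s) (total 0); column heights now [0 3 4 4 4 0], max=4
Drop 4: T rot1 at col 1 lands with bottom-row=3; cleared 0 line(s) (total 0); column heights now [0 6 5 4 4 0], max=6
Drop 5: J rot3 at col 4 lands with bottom-row=4; cleared 0 line(s) (total 0); column heights now [0 6 5 4 5 7], max=7

Answer: 0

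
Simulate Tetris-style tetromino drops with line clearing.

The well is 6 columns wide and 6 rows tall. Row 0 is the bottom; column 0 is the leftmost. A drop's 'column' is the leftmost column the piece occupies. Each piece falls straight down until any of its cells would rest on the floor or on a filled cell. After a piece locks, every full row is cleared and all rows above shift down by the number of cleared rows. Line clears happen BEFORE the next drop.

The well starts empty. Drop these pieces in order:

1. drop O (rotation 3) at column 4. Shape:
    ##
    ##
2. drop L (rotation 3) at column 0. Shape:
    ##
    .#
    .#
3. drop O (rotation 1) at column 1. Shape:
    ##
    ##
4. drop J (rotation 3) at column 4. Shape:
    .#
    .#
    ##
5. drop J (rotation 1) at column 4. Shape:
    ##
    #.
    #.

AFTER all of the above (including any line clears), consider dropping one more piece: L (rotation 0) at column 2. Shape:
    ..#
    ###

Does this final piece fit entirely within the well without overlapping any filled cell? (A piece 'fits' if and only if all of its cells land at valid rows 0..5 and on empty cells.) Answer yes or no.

Drop 1: O rot3 at col 4 lands with bottom-row=0; cleared 0 line(s) (total 0); column heights now [0 0 0 0 2 2], max=2
Drop 2: L rot3 at col 0 lands with bottom-row=0; cleared 0 line(s) (total 0); column heights now [3 3 0 0 2 2], max=3
Drop 3: O rot1 at col 1 lands with bottom-row=3; cleared 0 line(s) (total 0); column heights now [3 5 5 0 2 2], max=5
Drop 4: J rot3 at col 4 lands with bottom-row=2; cleared 0 line(s) (total 0); column heights now [3 5 5 0 3 5], max=5
Drop 5: J rot1 at col 4 lands with bottom-row=3; cleared 0 line(s) (total 0); column heights now [3 5 5 0 6 6], max=6
Test piece L rot0 at col 2 (width 3): heights before test = [3 5 5 0 6 6]; fits = False

Answer: no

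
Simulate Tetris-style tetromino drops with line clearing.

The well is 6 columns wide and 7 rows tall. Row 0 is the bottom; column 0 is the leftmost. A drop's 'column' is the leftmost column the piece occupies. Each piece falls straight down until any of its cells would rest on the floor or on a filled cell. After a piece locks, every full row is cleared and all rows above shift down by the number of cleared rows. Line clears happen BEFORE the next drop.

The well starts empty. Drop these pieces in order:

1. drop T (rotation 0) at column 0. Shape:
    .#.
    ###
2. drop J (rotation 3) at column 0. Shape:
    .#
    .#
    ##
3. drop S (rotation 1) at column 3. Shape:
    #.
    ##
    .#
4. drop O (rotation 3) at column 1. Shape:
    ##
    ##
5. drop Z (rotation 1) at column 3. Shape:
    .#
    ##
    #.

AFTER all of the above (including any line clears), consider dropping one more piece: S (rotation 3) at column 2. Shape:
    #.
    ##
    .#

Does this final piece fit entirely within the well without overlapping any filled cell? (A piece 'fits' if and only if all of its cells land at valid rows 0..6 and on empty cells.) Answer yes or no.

Drop 1: T rot0 at col 0 lands with bottom-row=0; cleared 0 line(s) (total 0); column heights now [1 2 1 0 0 0], max=2
Drop 2: J rot3 at col 0 lands with bottom-row=2; cleared 0 line(s) (total 0); column heights now [3 5 1 0 0 0], max=5
Drop 3: S rot1 at col 3 lands with bottom-row=0; cleared 0 line(s) (total 0); column heights now [3 5 1 3 2 0], max=5
Drop 4: O rot3 at col 1 lands with bottom-row=5; cleared 0 line(s) (total 0); column heights now [3 7 7 3 2 0], max=7
Drop 5: Z rot1 at col 3 lands with bottom-row=3; cleared 0 line(s) (total 0); column heights now [3 7 7 5 6 0], max=7
Test piece S rot3 at col 2 (width 2): heights before test = [3 7 7 5 6 0]; fits = False

Answer: no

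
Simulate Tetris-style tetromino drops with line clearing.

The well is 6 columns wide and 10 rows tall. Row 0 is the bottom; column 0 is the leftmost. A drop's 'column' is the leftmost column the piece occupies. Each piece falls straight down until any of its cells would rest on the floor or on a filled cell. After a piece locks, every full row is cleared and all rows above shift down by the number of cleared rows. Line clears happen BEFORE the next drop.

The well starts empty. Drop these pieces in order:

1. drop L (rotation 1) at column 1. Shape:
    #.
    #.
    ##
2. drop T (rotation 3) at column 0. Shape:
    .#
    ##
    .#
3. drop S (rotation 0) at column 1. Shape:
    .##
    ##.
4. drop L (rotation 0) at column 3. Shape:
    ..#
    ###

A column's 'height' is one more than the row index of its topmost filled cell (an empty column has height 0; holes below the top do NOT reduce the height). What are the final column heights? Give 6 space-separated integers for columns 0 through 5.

Answer: 5 7 8 9 9 10

Derivation:
Drop 1: L rot1 at col 1 lands with bottom-row=0; cleared 0 line(s) (total 0); column heights now [0 3 1 0 0 0], max=3
Drop 2: T rot3 at col 0 lands with bottom-row=3; cleared 0 line(s) (total 0); column heights now [5 6 1 0 0 0], max=6
Drop 3: S rot0 at col 1 lands with bottom-row=6; cleared 0 line(s) (total 0); column heights now [5 7 8 8 0 0], max=8
Drop 4: L rot0 at col 3 lands with bottom-row=8; cleared 0 line(s) (total 0); column heights now [5 7 8 9 9 10], max=10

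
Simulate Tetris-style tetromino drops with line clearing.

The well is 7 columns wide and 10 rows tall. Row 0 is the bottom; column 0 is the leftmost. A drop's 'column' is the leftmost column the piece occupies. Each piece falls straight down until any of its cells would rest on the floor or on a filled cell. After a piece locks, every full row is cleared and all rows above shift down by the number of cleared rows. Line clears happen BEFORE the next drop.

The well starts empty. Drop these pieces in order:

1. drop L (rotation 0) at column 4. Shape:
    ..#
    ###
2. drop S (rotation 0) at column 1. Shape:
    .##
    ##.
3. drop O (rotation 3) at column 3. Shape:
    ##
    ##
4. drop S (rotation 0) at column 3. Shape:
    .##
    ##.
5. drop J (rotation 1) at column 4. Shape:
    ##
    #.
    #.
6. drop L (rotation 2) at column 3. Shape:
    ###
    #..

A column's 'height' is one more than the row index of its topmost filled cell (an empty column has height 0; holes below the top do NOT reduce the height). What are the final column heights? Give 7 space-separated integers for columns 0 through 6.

Drop 1: L rot0 at col 4 lands with bottom-row=0; cleared 0 line(s) (total 0); column heights now [0 0 0 0 1 1 2], max=2
Drop 2: S rot0 at col 1 lands with bottom-row=0; cleared 0 line(s) (total 0); column heights now [0 1 2 2 1 1 2], max=2
Drop 3: O rot3 at col 3 lands with bottom-row=2; cleared 0 line(s) (total 0); column heights now [0 1 2 4 4 1 2], max=4
Drop 4: S rot0 at col 3 lands with bottom-row=4; cleared 0 line(s) (total 0); column heights now [0 1 2 5 6 6 2], max=6
Drop 5: J rot1 at col 4 lands with bottom-row=6; cleared 0 line(s) (total 0); column heights now [0 1 2 5 9 9 2], max=9
Drop 6: L rot2 at col 3 lands with bottom-row=8; cleared 0 line(s) (total 0); column heights now [0 1 2 10 10 10 2], max=10

Answer: 0 1 2 10 10 10 2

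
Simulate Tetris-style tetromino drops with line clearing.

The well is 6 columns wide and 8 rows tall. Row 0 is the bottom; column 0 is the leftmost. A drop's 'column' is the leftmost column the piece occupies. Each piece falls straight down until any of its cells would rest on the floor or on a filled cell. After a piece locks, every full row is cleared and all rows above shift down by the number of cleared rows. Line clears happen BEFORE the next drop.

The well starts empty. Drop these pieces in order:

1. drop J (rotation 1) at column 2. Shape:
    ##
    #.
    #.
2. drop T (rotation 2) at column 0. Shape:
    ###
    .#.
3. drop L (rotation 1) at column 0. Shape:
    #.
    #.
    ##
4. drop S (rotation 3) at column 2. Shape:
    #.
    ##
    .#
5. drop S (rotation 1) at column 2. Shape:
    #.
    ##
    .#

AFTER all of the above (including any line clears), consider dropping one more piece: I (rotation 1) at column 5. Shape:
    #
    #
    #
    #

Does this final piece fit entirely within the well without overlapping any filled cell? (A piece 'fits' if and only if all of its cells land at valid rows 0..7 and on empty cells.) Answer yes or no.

Drop 1: J rot1 at col 2 lands with bottom-row=0; cleared 0 line(s) (total 0); column heights now [0 0 3 3 0 0], max=3
Drop 2: T rot2 at col 0 lands with bottom-row=2; cleared 0 line(s) (total 0); column heights now [4 4 4 3 0 0], max=4
Drop 3: L rot1 at col 0 lands with bottom-row=4; cleared 0 line(s) (total 0); column heights now [7 5 4 3 0 0], max=7
Drop 4: S rot3 at col 2 lands with bottom-row=3; cleared 0 line(s) (total 0); column heights now [7 5 6 5 0 0], max=7
Drop 5: S rot1 at col 2 lands with bottom-row=5; cleared 0 line(s) (total 0); column heights now [7 5 8 7 0 0], max=8
Test piece I rot1 at col 5 (width 1): heights before test = [7 5 8 7 0 0]; fits = True

Answer: yes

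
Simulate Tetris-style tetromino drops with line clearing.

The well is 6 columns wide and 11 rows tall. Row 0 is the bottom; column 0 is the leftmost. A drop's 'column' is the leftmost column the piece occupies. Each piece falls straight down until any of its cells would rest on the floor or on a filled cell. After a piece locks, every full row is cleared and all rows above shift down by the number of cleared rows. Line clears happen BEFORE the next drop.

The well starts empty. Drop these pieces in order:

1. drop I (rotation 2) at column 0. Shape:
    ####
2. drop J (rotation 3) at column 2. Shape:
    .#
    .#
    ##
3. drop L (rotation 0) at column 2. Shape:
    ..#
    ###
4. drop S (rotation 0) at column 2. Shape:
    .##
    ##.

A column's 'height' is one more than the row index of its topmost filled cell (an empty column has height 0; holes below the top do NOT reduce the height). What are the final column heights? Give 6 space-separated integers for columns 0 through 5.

Answer: 1 1 6 7 7 0

Derivation:
Drop 1: I rot2 at col 0 lands with bottom-row=0; cleared 0 line(s) (total 0); column heights now [1 1 1 1 0 0], max=1
Drop 2: J rot3 at col 2 lands with bottom-row=1; cleared 0 line(s) (total 0); column heights now [1 1 2 4 0 0], max=4
Drop 3: L rot0 at col 2 lands with bottom-row=4; cleared 0 line(s) (total 0); column heights now [1 1 5 5 6 0], max=6
Drop 4: S rot0 at col 2 lands with bottom-row=5; cleared 0 line(s) (total 0); column heights now [1 1 6 7 7 0], max=7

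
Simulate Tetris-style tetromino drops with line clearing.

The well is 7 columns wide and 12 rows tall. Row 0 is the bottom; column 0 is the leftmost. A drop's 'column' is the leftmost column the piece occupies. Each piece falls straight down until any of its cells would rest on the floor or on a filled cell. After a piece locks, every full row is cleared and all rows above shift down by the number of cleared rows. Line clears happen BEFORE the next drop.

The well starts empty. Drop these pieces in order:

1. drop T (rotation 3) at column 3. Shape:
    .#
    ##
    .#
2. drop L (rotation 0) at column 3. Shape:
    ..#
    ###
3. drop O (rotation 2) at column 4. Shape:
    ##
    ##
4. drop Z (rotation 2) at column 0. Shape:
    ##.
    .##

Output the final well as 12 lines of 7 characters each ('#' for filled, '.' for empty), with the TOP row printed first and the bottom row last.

Answer: .......
.......
.......
.......
.......
....##.
....##.
.....#.
...###.
....#..
##.##..
.##.#..

Derivation:
Drop 1: T rot3 at col 3 lands with bottom-row=0; cleared 0 line(s) (total 0); column heights now [0 0 0 2 3 0 0], max=3
Drop 2: L rot0 at col 3 lands with bottom-row=3; cleared 0 line(s) (total 0); column heights now [0 0 0 4 4 5 0], max=5
Drop 3: O rot2 at col 4 lands with bottom-row=5; cleared 0 line(s) (total 0); column heights now [0 0 0 4 7 7 0], max=7
Drop 4: Z rot2 at col 0 lands with bottom-row=0; cleared 0 line(s) (total 0); column heights now [2 2 1 4 7 7 0], max=7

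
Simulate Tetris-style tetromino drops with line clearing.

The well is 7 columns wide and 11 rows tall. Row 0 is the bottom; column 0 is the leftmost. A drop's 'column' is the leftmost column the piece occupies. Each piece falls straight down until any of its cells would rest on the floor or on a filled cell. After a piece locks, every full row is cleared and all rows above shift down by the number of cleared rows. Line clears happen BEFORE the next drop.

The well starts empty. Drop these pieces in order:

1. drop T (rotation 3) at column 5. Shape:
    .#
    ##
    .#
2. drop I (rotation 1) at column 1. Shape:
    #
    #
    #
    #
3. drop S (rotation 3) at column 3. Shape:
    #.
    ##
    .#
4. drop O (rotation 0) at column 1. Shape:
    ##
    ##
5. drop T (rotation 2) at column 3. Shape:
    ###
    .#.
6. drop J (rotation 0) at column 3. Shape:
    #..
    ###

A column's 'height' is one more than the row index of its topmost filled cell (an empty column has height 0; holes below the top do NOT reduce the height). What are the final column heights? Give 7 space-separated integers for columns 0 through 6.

Answer: 0 6 6 6 5 5 3

Derivation:
Drop 1: T rot3 at col 5 lands with bottom-row=0; cleared 0 line(s) (total 0); column heights now [0 0 0 0 0 2 3], max=3
Drop 2: I rot1 at col 1 lands with bottom-row=0; cleared 0 line(s) (total 0); column heights now [0 4 0 0 0 2 3], max=4
Drop 3: S rot3 at col 3 lands with bottom-row=0; cleared 0 line(s) (total 0); column heights now [0 4 0 3 2 2 3], max=4
Drop 4: O rot0 at col 1 lands with bottom-row=4; cleared 0 line(s) (total 0); column heights now [0 6 6 3 2 2 3], max=6
Drop 5: T rot2 at col 3 lands with bottom-row=2; cleared 0 line(s) (total 0); column heights now [0 6 6 4 4 4 3], max=6
Drop 6: J rot0 at col 3 lands with bottom-row=4; cleared 0 line(s) (total 0); column heights now [0 6 6 6 5 5 3], max=6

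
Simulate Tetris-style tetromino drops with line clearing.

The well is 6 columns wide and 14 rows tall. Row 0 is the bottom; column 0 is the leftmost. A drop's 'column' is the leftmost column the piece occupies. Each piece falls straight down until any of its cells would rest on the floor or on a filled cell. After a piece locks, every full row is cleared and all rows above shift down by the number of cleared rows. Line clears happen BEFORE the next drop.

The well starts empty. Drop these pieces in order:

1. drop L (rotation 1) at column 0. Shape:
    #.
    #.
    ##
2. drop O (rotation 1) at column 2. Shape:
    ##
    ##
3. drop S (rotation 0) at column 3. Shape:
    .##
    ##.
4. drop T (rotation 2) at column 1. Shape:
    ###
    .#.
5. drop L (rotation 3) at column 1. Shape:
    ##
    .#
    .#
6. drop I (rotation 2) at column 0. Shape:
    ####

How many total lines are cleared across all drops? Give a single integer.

Drop 1: L rot1 at col 0 lands with bottom-row=0; cleared 0 line(s) (total 0); column heights now [3 1 0 0 0 0], max=3
Drop 2: O rot1 at col 2 lands with bottom-row=0; cleared 0 line(s) (total 0); column heights now [3 1 2 2 0 0], max=3
Drop 3: S rot0 at col 3 lands with bottom-row=2; cleared 0 line(s) (total 0); column heights now [3 1 2 3 4 4], max=4
Drop 4: T rot2 at col 1 lands with bottom-row=2; cleared 0 line(s) (total 0); column heights now [3 4 4 4 4 4], max=4
Drop 5: L rot3 at col 1 lands with bottom-row=4; cleared 0 line(s) (total 0); column heights now [3 7 7 4 4 4], max=7
Drop 6: I rot2 at col 0 lands with bottom-row=7; cleared 0 line(s) (total 0); column heights now [8 8 8 8 4 4], max=8

Answer: 0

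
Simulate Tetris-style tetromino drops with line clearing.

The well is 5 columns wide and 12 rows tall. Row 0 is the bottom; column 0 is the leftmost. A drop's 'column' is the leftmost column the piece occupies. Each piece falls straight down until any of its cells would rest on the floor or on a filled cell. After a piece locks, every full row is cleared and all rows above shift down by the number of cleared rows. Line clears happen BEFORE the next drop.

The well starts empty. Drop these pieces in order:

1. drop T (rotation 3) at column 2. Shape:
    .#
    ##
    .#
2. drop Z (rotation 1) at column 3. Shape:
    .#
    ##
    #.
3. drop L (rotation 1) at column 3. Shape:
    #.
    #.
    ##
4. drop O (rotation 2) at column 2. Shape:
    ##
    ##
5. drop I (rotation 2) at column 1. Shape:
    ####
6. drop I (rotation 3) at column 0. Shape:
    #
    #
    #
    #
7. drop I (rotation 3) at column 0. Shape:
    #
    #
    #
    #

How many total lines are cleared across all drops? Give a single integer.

Answer: 0

Derivation:
Drop 1: T rot3 at col 2 lands with bottom-row=0; cleared 0 line(s) (total 0); column heights now [0 0 2 3 0], max=3
Drop 2: Z rot1 at col 3 lands with bottom-row=3; cleared 0 line(s) (total 0); column heights now [0 0 2 5 6], max=6
Drop 3: L rot1 at col 3 lands with bottom-row=6; cleared 0 line(s) (total 0); column heights now [0 0 2 9 7], max=9
Drop 4: O rot2 at col 2 lands with bottom-row=9; cleared 0 line(s) (total 0); column heights now [0 0 11 11 7], max=11
Drop 5: I rot2 at col 1 lands with bottom-row=11; cleared 0 line(s) (total 0); column heights now [0 12 12 12 12], max=12
Drop 6: I rot3 at col 0 lands with bottom-row=0; cleared 0 line(s) (total 0); column heights now [4 12 12 12 12], max=12
Drop 7: I rot3 at col 0 lands with bottom-row=4; cleared 0 line(s) (total 0); column heights now [8 12 12 12 12], max=12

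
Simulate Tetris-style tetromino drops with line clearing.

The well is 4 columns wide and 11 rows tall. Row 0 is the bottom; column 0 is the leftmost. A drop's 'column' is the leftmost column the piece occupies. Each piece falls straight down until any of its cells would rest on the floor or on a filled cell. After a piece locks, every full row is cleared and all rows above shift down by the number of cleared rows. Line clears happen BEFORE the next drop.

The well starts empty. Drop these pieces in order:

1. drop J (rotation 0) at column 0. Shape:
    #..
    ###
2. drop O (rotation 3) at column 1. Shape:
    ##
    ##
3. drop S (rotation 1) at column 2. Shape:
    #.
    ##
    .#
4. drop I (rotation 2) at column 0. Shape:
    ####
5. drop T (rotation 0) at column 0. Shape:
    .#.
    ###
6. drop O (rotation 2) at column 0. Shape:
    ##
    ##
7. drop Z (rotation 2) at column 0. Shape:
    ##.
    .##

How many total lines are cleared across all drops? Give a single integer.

Answer: 1

Derivation:
Drop 1: J rot0 at col 0 lands with bottom-row=0; cleared 0 line(s) (total 0); column heights now [2 1 1 0], max=2
Drop 2: O rot3 at col 1 lands with bottom-row=1; cleared 0 line(s) (total 0); column heights now [2 3 3 0], max=3
Drop 3: S rot1 at col 2 lands with bottom-row=2; cleared 0 line(s) (total 0); column heights now [2 3 5 4], max=5
Drop 4: I rot2 at col 0 lands with bottom-row=5; cleared 1 line(s) (total 1); column heights now [2 3 5 4], max=5
Drop 5: T rot0 at col 0 lands with bottom-row=5; cleared 0 line(s) (total 1); column heights now [6 7 6 4], max=7
Drop 6: O rot2 at col 0 lands with bottom-row=7; cleared 0 line(s) (total 1); column heights now [9 9 6 4], max=9
Drop 7: Z rot2 at col 0 lands with bottom-row=9; cleared 0 line(s) (total 1); column heights now [11 11 10 4], max=11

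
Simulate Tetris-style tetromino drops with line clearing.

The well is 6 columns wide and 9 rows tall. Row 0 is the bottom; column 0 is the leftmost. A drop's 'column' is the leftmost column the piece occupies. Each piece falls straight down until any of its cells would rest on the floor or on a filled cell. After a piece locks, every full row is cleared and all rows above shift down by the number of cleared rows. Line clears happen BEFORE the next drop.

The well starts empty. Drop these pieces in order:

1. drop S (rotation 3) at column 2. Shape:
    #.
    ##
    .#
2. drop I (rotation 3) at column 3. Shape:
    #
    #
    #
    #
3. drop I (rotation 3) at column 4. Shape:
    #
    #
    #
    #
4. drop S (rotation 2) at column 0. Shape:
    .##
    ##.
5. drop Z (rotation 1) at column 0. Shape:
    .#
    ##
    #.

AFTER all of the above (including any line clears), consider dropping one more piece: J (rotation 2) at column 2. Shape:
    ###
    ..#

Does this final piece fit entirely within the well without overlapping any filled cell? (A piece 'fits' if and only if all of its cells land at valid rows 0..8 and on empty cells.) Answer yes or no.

Answer: yes

Derivation:
Drop 1: S rot3 at col 2 lands with bottom-row=0; cleared 0 line(s) (total 0); column heights now [0 0 3 2 0 0], max=3
Drop 2: I rot3 at col 3 lands with bottom-row=2; cleared 0 line(s) (total 0); column heights now [0 0 3 6 0 0], max=6
Drop 3: I rot3 at col 4 lands with bottom-row=0; cleared 0 line(s) (total 0); column heights now [0 0 3 6 4 0], max=6
Drop 4: S rot2 at col 0 lands with bottom-row=2; cleared 0 line(s) (total 0); column heights now [3 4 4 6 4 0], max=6
Drop 5: Z rot1 at col 0 lands with bottom-row=3; cleared 0 line(s) (total 0); column heights now [5 6 4 6 4 0], max=6
Test piece J rot2 at col 2 (width 3): heights before test = [5 6 4 6 4 0]; fits = True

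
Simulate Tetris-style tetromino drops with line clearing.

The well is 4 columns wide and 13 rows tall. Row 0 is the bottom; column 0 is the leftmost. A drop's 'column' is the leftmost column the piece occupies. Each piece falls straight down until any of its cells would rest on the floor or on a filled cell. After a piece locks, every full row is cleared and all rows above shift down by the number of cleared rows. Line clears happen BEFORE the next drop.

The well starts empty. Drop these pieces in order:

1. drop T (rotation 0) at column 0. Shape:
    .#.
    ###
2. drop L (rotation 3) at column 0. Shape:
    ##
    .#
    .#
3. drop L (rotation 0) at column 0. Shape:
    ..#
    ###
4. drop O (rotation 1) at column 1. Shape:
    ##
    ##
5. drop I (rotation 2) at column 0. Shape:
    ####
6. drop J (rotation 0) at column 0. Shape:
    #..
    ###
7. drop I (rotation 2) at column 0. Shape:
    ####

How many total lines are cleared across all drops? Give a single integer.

Answer: 2

Derivation:
Drop 1: T rot0 at col 0 lands with bottom-row=0; cleared 0 line(s) (total 0); column heights now [1 2 1 0], max=2
Drop 2: L rot3 at col 0 lands with bottom-row=2; cleared 0 line(s) (total 0); column heights now [5 5 1 0], max=5
Drop 3: L rot0 at col 0 lands with bottom-row=5; cleared 0 line(s) (total 0); column heights now [6 6 7 0], max=7
Drop 4: O rot1 at col 1 lands with bottom-row=7; cleared 0 line(s) (total 0); column heights now [6 9 9 0], max=9
Drop 5: I rot2 at col 0 lands with bottom-row=9; cleared 1 line(s) (total 1); column heights now [6 9 9 0], max=9
Drop 6: J rot0 at col 0 lands with bottom-row=9; cleared 0 line(s) (total 1); column heights now [11 10 10 0], max=11
Drop 7: I rot2 at col 0 lands with bottom-row=11; cleared 1 line(s) (total 2); column heights now [11 10 10 0], max=11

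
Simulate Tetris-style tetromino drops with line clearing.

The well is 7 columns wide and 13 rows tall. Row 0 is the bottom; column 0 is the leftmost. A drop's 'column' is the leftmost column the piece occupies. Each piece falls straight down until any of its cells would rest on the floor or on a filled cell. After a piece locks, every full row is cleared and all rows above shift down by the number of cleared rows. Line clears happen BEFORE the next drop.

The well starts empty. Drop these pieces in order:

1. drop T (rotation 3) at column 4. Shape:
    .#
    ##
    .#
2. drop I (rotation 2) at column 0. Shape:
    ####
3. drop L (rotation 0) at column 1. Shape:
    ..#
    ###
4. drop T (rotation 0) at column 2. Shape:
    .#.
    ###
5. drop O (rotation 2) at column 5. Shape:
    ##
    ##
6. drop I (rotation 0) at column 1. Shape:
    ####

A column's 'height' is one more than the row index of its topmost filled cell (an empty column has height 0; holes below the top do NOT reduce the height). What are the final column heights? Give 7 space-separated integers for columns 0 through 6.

Answer: 1 6 6 6 6 5 5

Derivation:
Drop 1: T rot3 at col 4 lands with bottom-row=0; cleared 0 line(s) (total 0); column heights now [0 0 0 0 2 3 0], max=3
Drop 2: I rot2 at col 0 lands with bottom-row=0; cleared 0 line(s) (total 0); column heights now [1 1 1 1 2 3 0], max=3
Drop 3: L rot0 at col 1 lands with bottom-row=1; cleared 0 line(s) (total 0); column heights now [1 2 2 3 2 3 0], max=3
Drop 4: T rot0 at col 2 lands with bottom-row=3; cleared 0 line(s) (total 0); column heights now [1 2 4 5 4 3 0], max=5
Drop 5: O rot2 at col 5 lands with bottom-row=3; cleared 0 line(s) (total 0); column heights now [1 2 4 5 4 5 5], max=5
Drop 6: I rot0 at col 1 lands with bottom-row=5; cleared 0 line(s) (total 0); column heights now [1 6 6 6 6 5 5], max=6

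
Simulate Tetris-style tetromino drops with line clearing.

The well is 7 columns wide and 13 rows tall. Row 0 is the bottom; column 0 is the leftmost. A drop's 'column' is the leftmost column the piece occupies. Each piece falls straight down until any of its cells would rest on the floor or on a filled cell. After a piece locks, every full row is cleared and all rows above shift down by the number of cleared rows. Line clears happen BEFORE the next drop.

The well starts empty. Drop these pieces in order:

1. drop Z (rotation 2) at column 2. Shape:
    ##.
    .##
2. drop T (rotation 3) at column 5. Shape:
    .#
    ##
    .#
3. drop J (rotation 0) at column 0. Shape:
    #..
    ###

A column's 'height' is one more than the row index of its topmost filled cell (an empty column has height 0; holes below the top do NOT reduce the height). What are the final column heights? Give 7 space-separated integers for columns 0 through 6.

Drop 1: Z rot2 at col 2 lands with bottom-row=0; cleared 0 line(s) (total 0); column heights now [0 0 2 2 1 0 0], max=2
Drop 2: T rot3 at col 5 lands with bottom-row=0; cleared 0 line(s) (total 0); column heights now [0 0 2 2 1 2 3], max=3
Drop 3: J rot0 at col 0 lands with bottom-row=2; cleared 0 line(s) (total 0); column heights now [4 3 3 2 1 2 3], max=4

Answer: 4 3 3 2 1 2 3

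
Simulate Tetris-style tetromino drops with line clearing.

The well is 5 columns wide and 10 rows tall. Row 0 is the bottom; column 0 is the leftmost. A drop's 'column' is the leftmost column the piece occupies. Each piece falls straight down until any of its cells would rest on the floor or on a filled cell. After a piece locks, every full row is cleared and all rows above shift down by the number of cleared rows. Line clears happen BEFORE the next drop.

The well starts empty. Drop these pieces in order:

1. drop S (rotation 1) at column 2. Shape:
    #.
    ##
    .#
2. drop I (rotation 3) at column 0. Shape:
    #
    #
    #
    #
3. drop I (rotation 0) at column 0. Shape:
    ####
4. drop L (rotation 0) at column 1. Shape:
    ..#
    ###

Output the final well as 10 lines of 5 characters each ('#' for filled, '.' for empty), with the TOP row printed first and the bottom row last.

Answer: .....
.....
.....
...#.
.###.
####.
#....
#.#..
#.##.
#..#.

Derivation:
Drop 1: S rot1 at col 2 lands with bottom-row=0; cleared 0 line(s) (total 0); column heights now [0 0 3 2 0], max=3
Drop 2: I rot3 at col 0 lands with bottom-row=0; cleared 0 line(s) (total 0); column heights now [4 0 3 2 0], max=4
Drop 3: I rot0 at col 0 lands with bottom-row=4; cleared 0 line(s) (total 0); column heights now [5 5 5 5 0], max=5
Drop 4: L rot0 at col 1 lands with bottom-row=5; cleared 0 line(s) (total 0); column heights now [5 6 6 7 0], max=7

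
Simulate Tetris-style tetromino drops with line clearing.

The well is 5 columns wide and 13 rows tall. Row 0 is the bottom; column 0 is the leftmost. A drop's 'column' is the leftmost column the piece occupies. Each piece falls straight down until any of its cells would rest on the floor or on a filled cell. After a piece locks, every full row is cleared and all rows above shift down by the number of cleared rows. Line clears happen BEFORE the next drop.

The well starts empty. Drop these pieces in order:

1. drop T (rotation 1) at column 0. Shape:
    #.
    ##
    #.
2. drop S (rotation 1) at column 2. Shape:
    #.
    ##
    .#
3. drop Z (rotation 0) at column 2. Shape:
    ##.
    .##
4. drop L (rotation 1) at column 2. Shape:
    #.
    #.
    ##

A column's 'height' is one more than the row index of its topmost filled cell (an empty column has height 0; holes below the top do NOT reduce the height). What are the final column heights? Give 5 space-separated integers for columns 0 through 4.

Drop 1: T rot1 at col 0 lands with bottom-row=0; cleared 0 line(s) (total 0); column heights now [3 2 0 0 0], max=3
Drop 2: S rot1 at col 2 lands with bottom-row=0; cleared 0 line(s) (total 0); column heights now [3 2 3 2 0], max=3
Drop 3: Z rot0 at col 2 lands with bottom-row=2; cleared 0 line(s) (total 0); column heights now [3 2 4 4 3], max=4
Drop 4: L rot1 at col 2 lands with bottom-row=4; cleared 0 line(s) (total 0); column heights now [3 2 7 5 3], max=7

Answer: 3 2 7 5 3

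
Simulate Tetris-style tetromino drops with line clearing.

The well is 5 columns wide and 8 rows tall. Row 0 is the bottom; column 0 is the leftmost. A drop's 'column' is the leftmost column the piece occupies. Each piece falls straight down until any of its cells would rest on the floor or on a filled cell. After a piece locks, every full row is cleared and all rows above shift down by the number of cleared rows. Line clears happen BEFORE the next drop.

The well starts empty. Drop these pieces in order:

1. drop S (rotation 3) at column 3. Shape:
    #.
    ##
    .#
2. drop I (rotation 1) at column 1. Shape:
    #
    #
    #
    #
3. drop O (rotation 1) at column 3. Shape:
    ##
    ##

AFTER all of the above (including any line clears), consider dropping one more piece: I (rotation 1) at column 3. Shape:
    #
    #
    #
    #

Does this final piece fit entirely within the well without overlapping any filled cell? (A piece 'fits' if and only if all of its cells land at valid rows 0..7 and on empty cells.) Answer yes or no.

Drop 1: S rot3 at col 3 lands with bottom-row=0; cleared 0 line(s) (total 0); column heights now [0 0 0 3 2], max=3
Drop 2: I rot1 at col 1 lands with bottom-row=0; cleared 0 line(s) (total 0); column heights now [0 4 0 3 2], max=4
Drop 3: O rot1 at col 3 lands with bottom-row=3; cleared 0 line(s) (total 0); column heights now [0 4 0 5 5], max=5
Test piece I rot1 at col 3 (width 1): heights before test = [0 4 0 5 5]; fits = False

Answer: no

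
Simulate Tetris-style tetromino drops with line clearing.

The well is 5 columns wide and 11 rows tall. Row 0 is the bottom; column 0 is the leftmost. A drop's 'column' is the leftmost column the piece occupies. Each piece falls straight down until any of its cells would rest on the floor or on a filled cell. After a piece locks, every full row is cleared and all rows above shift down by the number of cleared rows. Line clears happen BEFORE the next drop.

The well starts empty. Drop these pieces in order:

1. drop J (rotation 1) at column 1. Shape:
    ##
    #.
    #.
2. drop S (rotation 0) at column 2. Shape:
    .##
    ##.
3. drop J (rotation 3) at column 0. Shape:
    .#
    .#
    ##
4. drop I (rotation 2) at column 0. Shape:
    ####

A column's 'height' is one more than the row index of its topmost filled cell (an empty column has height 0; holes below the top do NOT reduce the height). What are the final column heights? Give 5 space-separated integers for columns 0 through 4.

Answer: 7 7 7 7 5

Derivation:
Drop 1: J rot1 at col 1 lands with bottom-row=0; cleared 0 line(s) (total 0); column heights now [0 3 3 0 0], max=3
Drop 2: S rot0 at col 2 lands with bottom-row=3; cleared 0 line(s) (total 0); column heights now [0 3 4 5 5], max=5
Drop 3: J rot3 at col 0 lands with bottom-row=3; cleared 0 line(s) (total 0); column heights now [4 6 4 5 5], max=6
Drop 4: I rot2 at col 0 lands with bottom-row=6; cleared 0 line(s) (total 0); column heights now [7 7 7 7 5], max=7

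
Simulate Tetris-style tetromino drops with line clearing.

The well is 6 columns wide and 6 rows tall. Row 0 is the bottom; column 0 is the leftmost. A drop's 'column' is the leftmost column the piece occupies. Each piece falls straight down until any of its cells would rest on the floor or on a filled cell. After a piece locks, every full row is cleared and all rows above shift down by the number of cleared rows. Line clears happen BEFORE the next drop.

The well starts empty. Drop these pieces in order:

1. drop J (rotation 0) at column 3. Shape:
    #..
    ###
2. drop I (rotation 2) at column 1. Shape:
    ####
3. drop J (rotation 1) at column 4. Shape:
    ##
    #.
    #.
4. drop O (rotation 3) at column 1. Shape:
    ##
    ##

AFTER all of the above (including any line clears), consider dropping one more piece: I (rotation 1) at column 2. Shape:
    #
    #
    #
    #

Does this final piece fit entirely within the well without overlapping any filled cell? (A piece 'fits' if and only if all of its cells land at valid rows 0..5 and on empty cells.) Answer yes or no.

Drop 1: J rot0 at col 3 lands with bottom-row=0; cleared 0 line(s) (total 0); column heights now [0 0 0 2 1 1], max=2
Drop 2: I rot2 at col 1 lands with bottom-row=2; cleared 0 line(s) (total 0); column heights now [0 3 3 3 3 1], max=3
Drop 3: J rot1 at col 4 lands with bottom-row=3; cleared 0 line(s) (total 0); column heights now [0 3 3 3 6 6], max=6
Drop 4: O rot3 at col 1 lands with bottom-row=3; cleared 0 line(s) (total 0); column heights now [0 5 5 3 6 6], max=6
Test piece I rot1 at col 2 (width 1): heights before test = [0 5 5 3 6 6]; fits = False

Answer: no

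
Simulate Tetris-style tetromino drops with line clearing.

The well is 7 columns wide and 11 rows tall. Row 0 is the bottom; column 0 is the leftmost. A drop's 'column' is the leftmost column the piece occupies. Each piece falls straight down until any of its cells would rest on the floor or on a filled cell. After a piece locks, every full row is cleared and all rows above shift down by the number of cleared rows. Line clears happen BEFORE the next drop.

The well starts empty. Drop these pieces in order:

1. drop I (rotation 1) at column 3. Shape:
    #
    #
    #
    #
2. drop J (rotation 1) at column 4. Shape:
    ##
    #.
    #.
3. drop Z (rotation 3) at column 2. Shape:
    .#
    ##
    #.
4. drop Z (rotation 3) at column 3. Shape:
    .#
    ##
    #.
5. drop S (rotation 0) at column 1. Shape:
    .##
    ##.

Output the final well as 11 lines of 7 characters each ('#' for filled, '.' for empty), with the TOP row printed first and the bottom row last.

Drop 1: I rot1 at col 3 lands with bottom-row=0; cleared 0 line(s) (total 0); column heights now [0 0 0 4 0 0 0], max=4
Drop 2: J rot1 at col 4 lands with bottom-row=0; cleared 0 line(s) (total 0); column heights now [0 0 0 4 3 3 0], max=4
Drop 3: Z rot3 at col 2 lands with bottom-row=3; cleared 0 line(s) (total 0); column heights now [0 0 5 6 3 3 0], max=6
Drop 4: Z rot3 at col 3 lands with bottom-row=6; cleared 0 line(s) (total 0); column heights now [0 0 5 8 9 3 0], max=9
Drop 5: S rot0 at col 1 lands with bottom-row=7; cleared 0 line(s) (total 0); column heights now [0 8 9 9 9 3 0], max=9

Answer: .......
.......
..###..
.####..
...#...
...#...
..##...
..##...
...###.
...##..
...##..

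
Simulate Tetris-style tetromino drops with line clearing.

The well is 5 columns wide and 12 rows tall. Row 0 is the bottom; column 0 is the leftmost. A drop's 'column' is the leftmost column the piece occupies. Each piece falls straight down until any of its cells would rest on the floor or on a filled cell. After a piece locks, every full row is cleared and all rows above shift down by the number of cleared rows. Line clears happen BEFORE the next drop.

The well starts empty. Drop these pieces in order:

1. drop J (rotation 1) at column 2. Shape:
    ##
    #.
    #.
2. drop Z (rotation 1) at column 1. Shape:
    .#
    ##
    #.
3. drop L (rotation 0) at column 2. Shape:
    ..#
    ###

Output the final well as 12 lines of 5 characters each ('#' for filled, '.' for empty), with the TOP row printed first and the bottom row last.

Drop 1: J rot1 at col 2 lands with bottom-row=0; cleared 0 line(s) (total 0); column heights now [0 0 3 3 0], max=3
Drop 2: Z rot1 at col 1 lands with bottom-row=2; cleared 0 line(s) (total 0); column heights now [0 4 5 3 0], max=5
Drop 3: L rot0 at col 2 lands with bottom-row=5; cleared 0 line(s) (total 0); column heights now [0 4 6 6 7], max=7

Answer: .....
.....
.....
.....
.....
....#
..###
..#..
.##..
.###.
..#..
..#..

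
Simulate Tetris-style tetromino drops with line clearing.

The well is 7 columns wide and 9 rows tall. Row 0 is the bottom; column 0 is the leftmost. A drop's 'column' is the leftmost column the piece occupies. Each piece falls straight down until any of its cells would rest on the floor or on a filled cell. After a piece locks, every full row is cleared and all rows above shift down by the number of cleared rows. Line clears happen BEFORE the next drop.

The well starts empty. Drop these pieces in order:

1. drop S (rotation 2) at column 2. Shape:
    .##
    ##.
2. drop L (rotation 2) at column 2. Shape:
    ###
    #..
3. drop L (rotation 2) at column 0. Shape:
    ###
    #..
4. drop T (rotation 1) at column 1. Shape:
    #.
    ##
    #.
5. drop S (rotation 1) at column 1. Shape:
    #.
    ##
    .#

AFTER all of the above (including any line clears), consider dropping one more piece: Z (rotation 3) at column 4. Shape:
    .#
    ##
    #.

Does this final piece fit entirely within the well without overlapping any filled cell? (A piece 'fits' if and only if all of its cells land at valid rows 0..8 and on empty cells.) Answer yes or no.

Drop 1: S rot2 at col 2 lands with bottom-row=0; cleared 0 line(s) (total 0); column heights now [0 0 1 2 2 0 0], max=2
Drop 2: L rot2 at col 2 lands with bottom-row=1; cleared 0 line(s) (total 0); column heights now [0 0 3 3 3 0 0], max=3
Drop 3: L rot2 at col 0 lands with bottom-row=2; cleared 0 line(s) (total 0); column heights now [4 4 4 3 3 0 0], max=4
Drop 4: T rot1 at col 1 lands with bottom-row=4; cleared 0 line(s) (total 0); column heights now [4 7 6 3 3 0 0], max=7
Drop 5: S rot1 at col 1 lands with bottom-row=6; cleared 0 line(s) (total 0); column heights now [4 9 8 3 3 0 0], max=9
Test piece Z rot3 at col 4 (width 2): heights before test = [4 9 8 3 3 0 0]; fits = True

Answer: yes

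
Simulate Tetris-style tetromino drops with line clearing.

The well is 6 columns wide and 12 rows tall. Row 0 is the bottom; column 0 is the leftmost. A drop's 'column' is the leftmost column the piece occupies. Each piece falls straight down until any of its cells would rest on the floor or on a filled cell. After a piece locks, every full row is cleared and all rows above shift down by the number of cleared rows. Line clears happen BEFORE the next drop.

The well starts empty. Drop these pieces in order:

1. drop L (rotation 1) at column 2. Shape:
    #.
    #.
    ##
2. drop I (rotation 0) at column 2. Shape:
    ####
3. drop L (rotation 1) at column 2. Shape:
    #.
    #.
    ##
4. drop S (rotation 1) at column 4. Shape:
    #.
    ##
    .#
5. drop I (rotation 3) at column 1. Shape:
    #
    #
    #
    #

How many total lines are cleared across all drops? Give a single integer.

Drop 1: L rot1 at col 2 lands with bottom-row=0; cleared 0 line(s) (total 0); column heights now [0 0 3 1 0 0], max=3
Drop 2: I rot0 at col 2 lands with bottom-row=3; cleared 0 line(s) (total 0); column heights now [0 0 4 4 4 4], max=4
Drop 3: L rot1 at col 2 lands with bottom-row=4; cleared 0 line(s) (total 0); column heights now [0 0 7 5 4 4], max=7
Drop 4: S rot1 at col 4 lands with bottom-row=4; cleared 0 line(s) (total 0); column heights now [0 0 7 5 7 6], max=7
Drop 5: I rot3 at col 1 lands with bottom-row=0; cleared 0 line(s) (total 0); column heights now [0 4 7 5 7 6], max=7

Answer: 0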